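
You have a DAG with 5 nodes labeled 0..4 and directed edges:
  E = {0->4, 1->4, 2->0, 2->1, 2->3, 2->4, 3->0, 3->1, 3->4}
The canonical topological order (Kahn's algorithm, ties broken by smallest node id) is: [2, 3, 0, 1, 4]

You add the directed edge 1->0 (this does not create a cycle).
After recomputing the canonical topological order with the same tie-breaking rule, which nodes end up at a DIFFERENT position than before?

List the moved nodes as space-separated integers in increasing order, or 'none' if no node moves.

Answer: 0 1

Derivation:
Old toposort: [2, 3, 0, 1, 4]
Added edge 1->0
Recompute Kahn (smallest-id tiebreak):
  initial in-degrees: [3, 2, 0, 1, 4]
  ready (indeg=0): [2]
  pop 2: indeg[0]->2; indeg[1]->1; indeg[3]->0; indeg[4]->3 | ready=[3] | order so far=[2]
  pop 3: indeg[0]->1; indeg[1]->0; indeg[4]->2 | ready=[1] | order so far=[2, 3]
  pop 1: indeg[0]->0; indeg[4]->1 | ready=[0] | order so far=[2, 3, 1]
  pop 0: indeg[4]->0 | ready=[4] | order so far=[2, 3, 1, 0]
  pop 4: no out-edges | ready=[] | order so far=[2, 3, 1, 0, 4]
New canonical toposort: [2, 3, 1, 0, 4]
Compare positions:
  Node 0: index 2 -> 3 (moved)
  Node 1: index 3 -> 2 (moved)
  Node 2: index 0 -> 0 (same)
  Node 3: index 1 -> 1 (same)
  Node 4: index 4 -> 4 (same)
Nodes that changed position: 0 1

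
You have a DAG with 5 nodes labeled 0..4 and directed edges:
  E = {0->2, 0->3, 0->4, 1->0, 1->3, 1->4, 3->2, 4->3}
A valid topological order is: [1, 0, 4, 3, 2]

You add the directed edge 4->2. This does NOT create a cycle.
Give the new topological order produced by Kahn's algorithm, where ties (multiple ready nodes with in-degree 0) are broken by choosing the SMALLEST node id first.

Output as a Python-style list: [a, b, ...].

Answer: [1, 0, 4, 3, 2]

Derivation:
Old toposort: [1, 0, 4, 3, 2]
Added edge: 4->2
Position of 4 (2) < position of 2 (4). Old order still valid.
Run Kahn's algorithm (break ties by smallest node id):
  initial in-degrees: [1, 0, 3, 3, 2]
  ready (indeg=0): [1]
  pop 1: indeg[0]->0; indeg[3]->2; indeg[4]->1 | ready=[0] | order so far=[1]
  pop 0: indeg[2]->2; indeg[3]->1; indeg[4]->0 | ready=[4] | order so far=[1, 0]
  pop 4: indeg[2]->1; indeg[3]->0 | ready=[3] | order so far=[1, 0, 4]
  pop 3: indeg[2]->0 | ready=[2] | order so far=[1, 0, 4, 3]
  pop 2: no out-edges | ready=[] | order so far=[1, 0, 4, 3, 2]
  Result: [1, 0, 4, 3, 2]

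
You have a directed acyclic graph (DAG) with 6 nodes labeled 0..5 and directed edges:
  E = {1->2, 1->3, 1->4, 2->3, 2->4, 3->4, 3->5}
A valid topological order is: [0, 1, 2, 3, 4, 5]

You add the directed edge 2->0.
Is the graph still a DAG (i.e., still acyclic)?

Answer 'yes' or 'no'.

Given toposort: [0, 1, 2, 3, 4, 5]
Position of 2: index 2; position of 0: index 0
New edge 2->0: backward (u after v in old order)
Backward edge: old toposort is now invalid. Check if this creates a cycle.
Does 0 already reach 2? Reachable from 0: [0]. NO -> still a DAG (reorder needed).
Still a DAG? yes

Answer: yes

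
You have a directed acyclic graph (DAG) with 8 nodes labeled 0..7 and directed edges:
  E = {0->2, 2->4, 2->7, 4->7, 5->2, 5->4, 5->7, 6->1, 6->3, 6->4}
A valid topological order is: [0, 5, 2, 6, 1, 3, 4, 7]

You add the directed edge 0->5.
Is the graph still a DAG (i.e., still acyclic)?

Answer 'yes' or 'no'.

Given toposort: [0, 5, 2, 6, 1, 3, 4, 7]
Position of 0: index 0; position of 5: index 1
New edge 0->5: forward
Forward edge: respects the existing order. Still a DAG, same toposort still valid.
Still a DAG? yes

Answer: yes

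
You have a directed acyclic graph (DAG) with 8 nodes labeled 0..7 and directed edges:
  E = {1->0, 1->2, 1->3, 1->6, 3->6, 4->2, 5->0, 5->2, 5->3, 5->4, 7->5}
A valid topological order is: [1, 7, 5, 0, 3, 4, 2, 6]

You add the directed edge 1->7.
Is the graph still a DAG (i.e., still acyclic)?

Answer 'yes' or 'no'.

Answer: yes

Derivation:
Given toposort: [1, 7, 5, 0, 3, 4, 2, 6]
Position of 1: index 0; position of 7: index 1
New edge 1->7: forward
Forward edge: respects the existing order. Still a DAG, same toposort still valid.
Still a DAG? yes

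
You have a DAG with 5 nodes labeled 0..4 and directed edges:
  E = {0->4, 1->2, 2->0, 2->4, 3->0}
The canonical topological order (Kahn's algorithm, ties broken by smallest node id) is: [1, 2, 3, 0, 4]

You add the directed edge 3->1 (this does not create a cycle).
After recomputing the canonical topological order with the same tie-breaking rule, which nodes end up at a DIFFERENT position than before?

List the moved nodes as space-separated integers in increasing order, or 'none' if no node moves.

Answer: 1 2 3

Derivation:
Old toposort: [1, 2, 3, 0, 4]
Added edge 3->1
Recompute Kahn (smallest-id tiebreak):
  initial in-degrees: [2, 1, 1, 0, 2]
  ready (indeg=0): [3]
  pop 3: indeg[0]->1; indeg[1]->0 | ready=[1] | order so far=[3]
  pop 1: indeg[2]->0 | ready=[2] | order so far=[3, 1]
  pop 2: indeg[0]->0; indeg[4]->1 | ready=[0] | order so far=[3, 1, 2]
  pop 0: indeg[4]->0 | ready=[4] | order so far=[3, 1, 2, 0]
  pop 4: no out-edges | ready=[] | order so far=[3, 1, 2, 0, 4]
New canonical toposort: [3, 1, 2, 0, 4]
Compare positions:
  Node 0: index 3 -> 3 (same)
  Node 1: index 0 -> 1 (moved)
  Node 2: index 1 -> 2 (moved)
  Node 3: index 2 -> 0 (moved)
  Node 4: index 4 -> 4 (same)
Nodes that changed position: 1 2 3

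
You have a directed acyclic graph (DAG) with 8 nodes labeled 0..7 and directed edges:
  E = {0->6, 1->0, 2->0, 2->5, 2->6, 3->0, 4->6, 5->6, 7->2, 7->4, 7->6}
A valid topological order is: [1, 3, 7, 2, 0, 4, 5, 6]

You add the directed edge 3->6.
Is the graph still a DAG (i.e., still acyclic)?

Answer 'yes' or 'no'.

Given toposort: [1, 3, 7, 2, 0, 4, 5, 6]
Position of 3: index 1; position of 6: index 7
New edge 3->6: forward
Forward edge: respects the existing order. Still a DAG, same toposort still valid.
Still a DAG? yes

Answer: yes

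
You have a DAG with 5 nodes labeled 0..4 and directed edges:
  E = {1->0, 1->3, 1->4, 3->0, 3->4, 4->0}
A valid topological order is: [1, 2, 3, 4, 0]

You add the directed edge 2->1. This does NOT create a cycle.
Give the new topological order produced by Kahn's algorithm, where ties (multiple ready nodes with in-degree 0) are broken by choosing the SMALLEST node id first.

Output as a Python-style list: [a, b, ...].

Answer: [2, 1, 3, 4, 0]

Derivation:
Old toposort: [1, 2, 3, 4, 0]
Added edge: 2->1
Position of 2 (1) > position of 1 (0). Must reorder: 2 must now come before 1.
Run Kahn's algorithm (break ties by smallest node id):
  initial in-degrees: [3, 1, 0, 1, 2]
  ready (indeg=0): [2]
  pop 2: indeg[1]->0 | ready=[1] | order so far=[2]
  pop 1: indeg[0]->2; indeg[3]->0; indeg[4]->1 | ready=[3] | order so far=[2, 1]
  pop 3: indeg[0]->1; indeg[4]->0 | ready=[4] | order so far=[2, 1, 3]
  pop 4: indeg[0]->0 | ready=[0] | order so far=[2, 1, 3, 4]
  pop 0: no out-edges | ready=[] | order so far=[2, 1, 3, 4, 0]
  Result: [2, 1, 3, 4, 0]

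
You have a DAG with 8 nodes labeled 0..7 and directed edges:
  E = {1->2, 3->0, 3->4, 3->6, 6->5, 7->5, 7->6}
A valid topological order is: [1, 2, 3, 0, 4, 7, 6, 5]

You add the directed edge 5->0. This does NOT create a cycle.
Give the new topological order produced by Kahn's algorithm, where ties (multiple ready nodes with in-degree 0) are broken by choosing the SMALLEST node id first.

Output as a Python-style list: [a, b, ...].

Answer: [1, 2, 3, 4, 7, 6, 5, 0]

Derivation:
Old toposort: [1, 2, 3, 0, 4, 7, 6, 5]
Added edge: 5->0
Position of 5 (7) > position of 0 (3). Must reorder: 5 must now come before 0.
Run Kahn's algorithm (break ties by smallest node id):
  initial in-degrees: [2, 0, 1, 0, 1, 2, 2, 0]
  ready (indeg=0): [1, 3, 7]
  pop 1: indeg[2]->0 | ready=[2, 3, 7] | order so far=[1]
  pop 2: no out-edges | ready=[3, 7] | order so far=[1, 2]
  pop 3: indeg[0]->1; indeg[4]->0; indeg[6]->1 | ready=[4, 7] | order so far=[1, 2, 3]
  pop 4: no out-edges | ready=[7] | order so far=[1, 2, 3, 4]
  pop 7: indeg[5]->1; indeg[6]->0 | ready=[6] | order so far=[1, 2, 3, 4, 7]
  pop 6: indeg[5]->0 | ready=[5] | order so far=[1, 2, 3, 4, 7, 6]
  pop 5: indeg[0]->0 | ready=[0] | order so far=[1, 2, 3, 4, 7, 6, 5]
  pop 0: no out-edges | ready=[] | order so far=[1, 2, 3, 4, 7, 6, 5, 0]
  Result: [1, 2, 3, 4, 7, 6, 5, 0]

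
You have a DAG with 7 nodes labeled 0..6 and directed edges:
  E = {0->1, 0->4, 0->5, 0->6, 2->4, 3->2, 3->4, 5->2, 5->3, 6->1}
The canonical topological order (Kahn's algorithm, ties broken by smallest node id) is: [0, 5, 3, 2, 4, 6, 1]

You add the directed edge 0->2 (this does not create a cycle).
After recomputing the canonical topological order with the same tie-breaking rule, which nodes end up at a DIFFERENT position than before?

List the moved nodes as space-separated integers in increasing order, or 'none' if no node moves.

Answer: none

Derivation:
Old toposort: [0, 5, 3, 2, 4, 6, 1]
Added edge 0->2
Recompute Kahn (smallest-id tiebreak):
  initial in-degrees: [0, 2, 3, 1, 3, 1, 1]
  ready (indeg=0): [0]
  pop 0: indeg[1]->1; indeg[2]->2; indeg[4]->2; indeg[5]->0; indeg[6]->0 | ready=[5, 6] | order so far=[0]
  pop 5: indeg[2]->1; indeg[3]->0 | ready=[3, 6] | order so far=[0, 5]
  pop 3: indeg[2]->0; indeg[4]->1 | ready=[2, 6] | order so far=[0, 5, 3]
  pop 2: indeg[4]->0 | ready=[4, 6] | order so far=[0, 5, 3, 2]
  pop 4: no out-edges | ready=[6] | order so far=[0, 5, 3, 2, 4]
  pop 6: indeg[1]->0 | ready=[1] | order so far=[0, 5, 3, 2, 4, 6]
  pop 1: no out-edges | ready=[] | order so far=[0, 5, 3, 2, 4, 6, 1]
New canonical toposort: [0, 5, 3, 2, 4, 6, 1]
Compare positions:
  Node 0: index 0 -> 0 (same)
  Node 1: index 6 -> 6 (same)
  Node 2: index 3 -> 3 (same)
  Node 3: index 2 -> 2 (same)
  Node 4: index 4 -> 4 (same)
  Node 5: index 1 -> 1 (same)
  Node 6: index 5 -> 5 (same)
Nodes that changed position: none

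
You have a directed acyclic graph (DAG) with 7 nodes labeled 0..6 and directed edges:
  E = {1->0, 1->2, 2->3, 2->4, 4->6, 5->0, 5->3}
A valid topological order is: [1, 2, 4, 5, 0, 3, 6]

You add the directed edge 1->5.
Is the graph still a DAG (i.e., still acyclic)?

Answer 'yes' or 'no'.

Given toposort: [1, 2, 4, 5, 0, 3, 6]
Position of 1: index 0; position of 5: index 3
New edge 1->5: forward
Forward edge: respects the existing order. Still a DAG, same toposort still valid.
Still a DAG? yes

Answer: yes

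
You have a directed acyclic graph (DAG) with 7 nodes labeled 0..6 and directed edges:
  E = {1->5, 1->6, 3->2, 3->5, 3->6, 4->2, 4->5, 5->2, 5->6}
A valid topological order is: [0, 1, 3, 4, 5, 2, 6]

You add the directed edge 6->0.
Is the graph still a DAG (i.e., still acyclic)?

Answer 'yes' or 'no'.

Given toposort: [0, 1, 3, 4, 5, 2, 6]
Position of 6: index 6; position of 0: index 0
New edge 6->0: backward (u after v in old order)
Backward edge: old toposort is now invalid. Check if this creates a cycle.
Does 0 already reach 6? Reachable from 0: [0]. NO -> still a DAG (reorder needed).
Still a DAG? yes

Answer: yes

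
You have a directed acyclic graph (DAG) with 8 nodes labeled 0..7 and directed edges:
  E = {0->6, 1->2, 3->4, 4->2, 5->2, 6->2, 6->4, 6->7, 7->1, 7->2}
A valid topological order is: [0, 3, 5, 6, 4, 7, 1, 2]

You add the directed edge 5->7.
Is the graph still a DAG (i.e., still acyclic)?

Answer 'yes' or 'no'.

Answer: yes

Derivation:
Given toposort: [0, 3, 5, 6, 4, 7, 1, 2]
Position of 5: index 2; position of 7: index 5
New edge 5->7: forward
Forward edge: respects the existing order. Still a DAG, same toposort still valid.
Still a DAG? yes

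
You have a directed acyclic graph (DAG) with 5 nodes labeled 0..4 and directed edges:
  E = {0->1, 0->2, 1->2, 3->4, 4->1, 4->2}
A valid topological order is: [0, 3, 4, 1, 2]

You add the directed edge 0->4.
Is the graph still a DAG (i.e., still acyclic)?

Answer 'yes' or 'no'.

Given toposort: [0, 3, 4, 1, 2]
Position of 0: index 0; position of 4: index 2
New edge 0->4: forward
Forward edge: respects the existing order. Still a DAG, same toposort still valid.
Still a DAG? yes

Answer: yes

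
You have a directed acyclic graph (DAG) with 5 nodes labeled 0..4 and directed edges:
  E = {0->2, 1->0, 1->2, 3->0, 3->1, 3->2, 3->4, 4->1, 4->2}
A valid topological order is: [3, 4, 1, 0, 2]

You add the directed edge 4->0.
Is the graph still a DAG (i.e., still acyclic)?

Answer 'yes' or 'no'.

Answer: yes

Derivation:
Given toposort: [3, 4, 1, 0, 2]
Position of 4: index 1; position of 0: index 3
New edge 4->0: forward
Forward edge: respects the existing order. Still a DAG, same toposort still valid.
Still a DAG? yes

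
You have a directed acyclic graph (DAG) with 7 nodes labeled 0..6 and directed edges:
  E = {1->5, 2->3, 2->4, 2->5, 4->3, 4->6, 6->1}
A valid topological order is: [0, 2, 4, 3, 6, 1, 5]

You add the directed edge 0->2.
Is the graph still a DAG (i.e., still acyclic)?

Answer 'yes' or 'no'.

Answer: yes

Derivation:
Given toposort: [0, 2, 4, 3, 6, 1, 5]
Position of 0: index 0; position of 2: index 1
New edge 0->2: forward
Forward edge: respects the existing order. Still a DAG, same toposort still valid.
Still a DAG? yes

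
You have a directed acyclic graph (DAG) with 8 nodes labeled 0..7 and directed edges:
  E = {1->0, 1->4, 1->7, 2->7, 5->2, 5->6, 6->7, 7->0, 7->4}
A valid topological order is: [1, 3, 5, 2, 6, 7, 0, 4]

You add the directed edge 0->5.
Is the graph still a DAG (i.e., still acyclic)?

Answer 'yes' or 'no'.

Given toposort: [1, 3, 5, 2, 6, 7, 0, 4]
Position of 0: index 6; position of 5: index 2
New edge 0->5: backward (u after v in old order)
Backward edge: old toposort is now invalid. Check if this creates a cycle.
Does 5 already reach 0? Reachable from 5: [0, 2, 4, 5, 6, 7]. YES -> cycle!
Still a DAG? no

Answer: no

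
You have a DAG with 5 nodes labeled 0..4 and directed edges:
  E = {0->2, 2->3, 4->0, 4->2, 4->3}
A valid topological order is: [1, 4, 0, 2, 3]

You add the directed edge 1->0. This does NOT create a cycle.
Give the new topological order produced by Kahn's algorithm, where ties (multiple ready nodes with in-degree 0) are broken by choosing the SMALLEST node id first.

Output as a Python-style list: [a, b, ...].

Old toposort: [1, 4, 0, 2, 3]
Added edge: 1->0
Position of 1 (0) < position of 0 (2). Old order still valid.
Run Kahn's algorithm (break ties by smallest node id):
  initial in-degrees: [2, 0, 2, 2, 0]
  ready (indeg=0): [1, 4]
  pop 1: indeg[0]->1 | ready=[4] | order so far=[1]
  pop 4: indeg[0]->0; indeg[2]->1; indeg[3]->1 | ready=[0] | order so far=[1, 4]
  pop 0: indeg[2]->0 | ready=[2] | order so far=[1, 4, 0]
  pop 2: indeg[3]->0 | ready=[3] | order so far=[1, 4, 0, 2]
  pop 3: no out-edges | ready=[] | order so far=[1, 4, 0, 2, 3]
  Result: [1, 4, 0, 2, 3]

Answer: [1, 4, 0, 2, 3]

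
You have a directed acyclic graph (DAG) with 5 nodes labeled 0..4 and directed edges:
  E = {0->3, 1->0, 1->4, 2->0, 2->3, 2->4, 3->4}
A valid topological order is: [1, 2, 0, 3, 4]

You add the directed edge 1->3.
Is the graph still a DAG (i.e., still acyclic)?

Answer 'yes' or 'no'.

Given toposort: [1, 2, 0, 3, 4]
Position of 1: index 0; position of 3: index 3
New edge 1->3: forward
Forward edge: respects the existing order. Still a DAG, same toposort still valid.
Still a DAG? yes

Answer: yes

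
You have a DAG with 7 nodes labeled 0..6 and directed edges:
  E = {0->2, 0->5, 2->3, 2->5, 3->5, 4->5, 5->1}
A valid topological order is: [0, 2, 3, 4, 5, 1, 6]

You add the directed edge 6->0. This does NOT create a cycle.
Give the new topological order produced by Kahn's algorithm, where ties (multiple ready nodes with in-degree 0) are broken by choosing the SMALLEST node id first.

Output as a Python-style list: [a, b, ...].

Old toposort: [0, 2, 3, 4, 5, 1, 6]
Added edge: 6->0
Position of 6 (6) > position of 0 (0). Must reorder: 6 must now come before 0.
Run Kahn's algorithm (break ties by smallest node id):
  initial in-degrees: [1, 1, 1, 1, 0, 4, 0]
  ready (indeg=0): [4, 6]
  pop 4: indeg[5]->3 | ready=[6] | order so far=[4]
  pop 6: indeg[0]->0 | ready=[0] | order so far=[4, 6]
  pop 0: indeg[2]->0; indeg[5]->2 | ready=[2] | order so far=[4, 6, 0]
  pop 2: indeg[3]->0; indeg[5]->1 | ready=[3] | order so far=[4, 6, 0, 2]
  pop 3: indeg[5]->0 | ready=[5] | order so far=[4, 6, 0, 2, 3]
  pop 5: indeg[1]->0 | ready=[1] | order so far=[4, 6, 0, 2, 3, 5]
  pop 1: no out-edges | ready=[] | order so far=[4, 6, 0, 2, 3, 5, 1]
  Result: [4, 6, 0, 2, 3, 5, 1]

Answer: [4, 6, 0, 2, 3, 5, 1]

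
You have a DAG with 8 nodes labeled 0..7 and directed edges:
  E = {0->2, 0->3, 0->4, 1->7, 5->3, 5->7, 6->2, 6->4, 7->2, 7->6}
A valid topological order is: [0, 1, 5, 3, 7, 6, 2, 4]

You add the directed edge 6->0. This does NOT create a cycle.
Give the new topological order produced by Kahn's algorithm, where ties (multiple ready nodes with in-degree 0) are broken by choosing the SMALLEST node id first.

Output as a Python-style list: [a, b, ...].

Answer: [1, 5, 7, 6, 0, 2, 3, 4]

Derivation:
Old toposort: [0, 1, 5, 3, 7, 6, 2, 4]
Added edge: 6->0
Position of 6 (5) > position of 0 (0). Must reorder: 6 must now come before 0.
Run Kahn's algorithm (break ties by smallest node id):
  initial in-degrees: [1, 0, 3, 2, 2, 0, 1, 2]
  ready (indeg=0): [1, 5]
  pop 1: indeg[7]->1 | ready=[5] | order so far=[1]
  pop 5: indeg[3]->1; indeg[7]->0 | ready=[7] | order so far=[1, 5]
  pop 7: indeg[2]->2; indeg[6]->0 | ready=[6] | order so far=[1, 5, 7]
  pop 6: indeg[0]->0; indeg[2]->1; indeg[4]->1 | ready=[0] | order so far=[1, 5, 7, 6]
  pop 0: indeg[2]->0; indeg[3]->0; indeg[4]->0 | ready=[2, 3, 4] | order so far=[1, 5, 7, 6, 0]
  pop 2: no out-edges | ready=[3, 4] | order so far=[1, 5, 7, 6, 0, 2]
  pop 3: no out-edges | ready=[4] | order so far=[1, 5, 7, 6, 0, 2, 3]
  pop 4: no out-edges | ready=[] | order so far=[1, 5, 7, 6, 0, 2, 3, 4]
  Result: [1, 5, 7, 6, 0, 2, 3, 4]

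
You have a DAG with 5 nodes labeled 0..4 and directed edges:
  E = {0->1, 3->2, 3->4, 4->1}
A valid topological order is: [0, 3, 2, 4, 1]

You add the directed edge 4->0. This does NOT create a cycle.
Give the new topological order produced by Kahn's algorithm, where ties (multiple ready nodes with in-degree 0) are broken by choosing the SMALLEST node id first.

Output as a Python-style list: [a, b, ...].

Answer: [3, 2, 4, 0, 1]

Derivation:
Old toposort: [0, 3, 2, 4, 1]
Added edge: 4->0
Position of 4 (3) > position of 0 (0). Must reorder: 4 must now come before 0.
Run Kahn's algorithm (break ties by smallest node id):
  initial in-degrees: [1, 2, 1, 0, 1]
  ready (indeg=0): [3]
  pop 3: indeg[2]->0; indeg[4]->0 | ready=[2, 4] | order so far=[3]
  pop 2: no out-edges | ready=[4] | order so far=[3, 2]
  pop 4: indeg[0]->0; indeg[1]->1 | ready=[0] | order so far=[3, 2, 4]
  pop 0: indeg[1]->0 | ready=[1] | order so far=[3, 2, 4, 0]
  pop 1: no out-edges | ready=[] | order so far=[3, 2, 4, 0, 1]
  Result: [3, 2, 4, 0, 1]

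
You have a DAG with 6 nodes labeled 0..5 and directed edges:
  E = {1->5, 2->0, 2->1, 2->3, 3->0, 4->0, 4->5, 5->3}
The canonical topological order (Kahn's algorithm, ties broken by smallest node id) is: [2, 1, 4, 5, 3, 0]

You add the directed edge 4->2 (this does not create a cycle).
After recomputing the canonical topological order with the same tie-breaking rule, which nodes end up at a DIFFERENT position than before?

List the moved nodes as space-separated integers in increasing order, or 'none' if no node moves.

Old toposort: [2, 1, 4, 5, 3, 0]
Added edge 4->2
Recompute Kahn (smallest-id tiebreak):
  initial in-degrees: [3, 1, 1, 2, 0, 2]
  ready (indeg=0): [4]
  pop 4: indeg[0]->2; indeg[2]->0; indeg[5]->1 | ready=[2] | order so far=[4]
  pop 2: indeg[0]->1; indeg[1]->0; indeg[3]->1 | ready=[1] | order so far=[4, 2]
  pop 1: indeg[5]->0 | ready=[5] | order so far=[4, 2, 1]
  pop 5: indeg[3]->0 | ready=[3] | order so far=[4, 2, 1, 5]
  pop 3: indeg[0]->0 | ready=[0] | order so far=[4, 2, 1, 5, 3]
  pop 0: no out-edges | ready=[] | order so far=[4, 2, 1, 5, 3, 0]
New canonical toposort: [4, 2, 1, 5, 3, 0]
Compare positions:
  Node 0: index 5 -> 5 (same)
  Node 1: index 1 -> 2 (moved)
  Node 2: index 0 -> 1 (moved)
  Node 3: index 4 -> 4 (same)
  Node 4: index 2 -> 0 (moved)
  Node 5: index 3 -> 3 (same)
Nodes that changed position: 1 2 4

Answer: 1 2 4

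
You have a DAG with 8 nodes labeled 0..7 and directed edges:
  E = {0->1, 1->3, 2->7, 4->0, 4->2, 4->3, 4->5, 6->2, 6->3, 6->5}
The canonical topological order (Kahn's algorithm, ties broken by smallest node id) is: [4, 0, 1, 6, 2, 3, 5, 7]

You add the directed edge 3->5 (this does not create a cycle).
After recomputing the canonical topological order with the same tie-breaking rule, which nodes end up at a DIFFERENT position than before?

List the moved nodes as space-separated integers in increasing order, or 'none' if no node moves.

Old toposort: [4, 0, 1, 6, 2, 3, 5, 7]
Added edge 3->5
Recompute Kahn (smallest-id tiebreak):
  initial in-degrees: [1, 1, 2, 3, 0, 3, 0, 1]
  ready (indeg=0): [4, 6]
  pop 4: indeg[0]->0; indeg[2]->1; indeg[3]->2; indeg[5]->2 | ready=[0, 6] | order so far=[4]
  pop 0: indeg[1]->0 | ready=[1, 6] | order so far=[4, 0]
  pop 1: indeg[3]->1 | ready=[6] | order so far=[4, 0, 1]
  pop 6: indeg[2]->0; indeg[3]->0; indeg[5]->1 | ready=[2, 3] | order so far=[4, 0, 1, 6]
  pop 2: indeg[7]->0 | ready=[3, 7] | order so far=[4, 0, 1, 6, 2]
  pop 3: indeg[5]->0 | ready=[5, 7] | order so far=[4, 0, 1, 6, 2, 3]
  pop 5: no out-edges | ready=[7] | order so far=[4, 0, 1, 6, 2, 3, 5]
  pop 7: no out-edges | ready=[] | order so far=[4, 0, 1, 6, 2, 3, 5, 7]
New canonical toposort: [4, 0, 1, 6, 2, 3, 5, 7]
Compare positions:
  Node 0: index 1 -> 1 (same)
  Node 1: index 2 -> 2 (same)
  Node 2: index 4 -> 4 (same)
  Node 3: index 5 -> 5 (same)
  Node 4: index 0 -> 0 (same)
  Node 5: index 6 -> 6 (same)
  Node 6: index 3 -> 3 (same)
  Node 7: index 7 -> 7 (same)
Nodes that changed position: none

Answer: none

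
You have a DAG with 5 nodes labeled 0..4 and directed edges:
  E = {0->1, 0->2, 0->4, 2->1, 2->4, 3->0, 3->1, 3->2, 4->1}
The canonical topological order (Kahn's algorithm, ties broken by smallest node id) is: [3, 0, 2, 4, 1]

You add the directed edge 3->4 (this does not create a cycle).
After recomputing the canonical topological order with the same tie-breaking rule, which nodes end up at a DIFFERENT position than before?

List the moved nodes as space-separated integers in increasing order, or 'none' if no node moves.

Answer: none

Derivation:
Old toposort: [3, 0, 2, 4, 1]
Added edge 3->4
Recompute Kahn (smallest-id tiebreak):
  initial in-degrees: [1, 4, 2, 0, 3]
  ready (indeg=0): [3]
  pop 3: indeg[0]->0; indeg[1]->3; indeg[2]->1; indeg[4]->2 | ready=[0] | order so far=[3]
  pop 0: indeg[1]->2; indeg[2]->0; indeg[4]->1 | ready=[2] | order so far=[3, 0]
  pop 2: indeg[1]->1; indeg[4]->0 | ready=[4] | order so far=[3, 0, 2]
  pop 4: indeg[1]->0 | ready=[1] | order so far=[3, 0, 2, 4]
  pop 1: no out-edges | ready=[] | order so far=[3, 0, 2, 4, 1]
New canonical toposort: [3, 0, 2, 4, 1]
Compare positions:
  Node 0: index 1 -> 1 (same)
  Node 1: index 4 -> 4 (same)
  Node 2: index 2 -> 2 (same)
  Node 3: index 0 -> 0 (same)
  Node 4: index 3 -> 3 (same)
Nodes that changed position: none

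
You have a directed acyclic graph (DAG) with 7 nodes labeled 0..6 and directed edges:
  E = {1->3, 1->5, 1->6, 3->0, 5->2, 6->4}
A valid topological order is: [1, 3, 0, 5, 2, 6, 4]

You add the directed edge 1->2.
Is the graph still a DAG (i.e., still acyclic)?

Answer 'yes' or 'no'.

Answer: yes

Derivation:
Given toposort: [1, 3, 0, 5, 2, 6, 4]
Position of 1: index 0; position of 2: index 4
New edge 1->2: forward
Forward edge: respects the existing order. Still a DAG, same toposort still valid.
Still a DAG? yes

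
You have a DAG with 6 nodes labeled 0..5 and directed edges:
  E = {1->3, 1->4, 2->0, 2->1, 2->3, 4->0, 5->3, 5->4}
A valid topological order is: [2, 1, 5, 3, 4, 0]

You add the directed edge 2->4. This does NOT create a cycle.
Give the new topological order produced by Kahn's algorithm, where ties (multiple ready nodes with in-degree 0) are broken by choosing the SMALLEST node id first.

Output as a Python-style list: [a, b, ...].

Old toposort: [2, 1, 5, 3, 4, 0]
Added edge: 2->4
Position of 2 (0) < position of 4 (4). Old order still valid.
Run Kahn's algorithm (break ties by smallest node id):
  initial in-degrees: [2, 1, 0, 3, 3, 0]
  ready (indeg=0): [2, 5]
  pop 2: indeg[0]->1; indeg[1]->0; indeg[3]->2; indeg[4]->2 | ready=[1, 5] | order so far=[2]
  pop 1: indeg[3]->1; indeg[4]->1 | ready=[5] | order so far=[2, 1]
  pop 5: indeg[3]->0; indeg[4]->0 | ready=[3, 4] | order so far=[2, 1, 5]
  pop 3: no out-edges | ready=[4] | order so far=[2, 1, 5, 3]
  pop 4: indeg[0]->0 | ready=[0] | order so far=[2, 1, 5, 3, 4]
  pop 0: no out-edges | ready=[] | order so far=[2, 1, 5, 3, 4, 0]
  Result: [2, 1, 5, 3, 4, 0]

Answer: [2, 1, 5, 3, 4, 0]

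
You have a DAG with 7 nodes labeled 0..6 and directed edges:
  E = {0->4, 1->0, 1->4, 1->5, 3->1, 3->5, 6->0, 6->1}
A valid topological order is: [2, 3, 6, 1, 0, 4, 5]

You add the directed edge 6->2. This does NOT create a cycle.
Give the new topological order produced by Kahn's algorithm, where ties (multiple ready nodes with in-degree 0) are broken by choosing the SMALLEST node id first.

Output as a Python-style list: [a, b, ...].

Answer: [3, 6, 1, 0, 2, 4, 5]

Derivation:
Old toposort: [2, 3, 6, 1, 0, 4, 5]
Added edge: 6->2
Position of 6 (2) > position of 2 (0). Must reorder: 6 must now come before 2.
Run Kahn's algorithm (break ties by smallest node id):
  initial in-degrees: [2, 2, 1, 0, 2, 2, 0]
  ready (indeg=0): [3, 6]
  pop 3: indeg[1]->1; indeg[5]->1 | ready=[6] | order so far=[3]
  pop 6: indeg[0]->1; indeg[1]->0; indeg[2]->0 | ready=[1, 2] | order so far=[3, 6]
  pop 1: indeg[0]->0; indeg[4]->1; indeg[5]->0 | ready=[0, 2, 5] | order so far=[3, 6, 1]
  pop 0: indeg[4]->0 | ready=[2, 4, 5] | order so far=[3, 6, 1, 0]
  pop 2: no out-edges | ready=[4, 5] | order so far=[3, 6, 1, 0, 2]
  pop 4: no out-edges | ready=[5] | order so far=[3, 6, 1, 0, 2, 4]
  pop 5: no out-edges | ready=[] | order so far=[3, 6, 1, 0, 2, 4, 5]
  Result: [3, 6, 1, 0, 2, 4, 5]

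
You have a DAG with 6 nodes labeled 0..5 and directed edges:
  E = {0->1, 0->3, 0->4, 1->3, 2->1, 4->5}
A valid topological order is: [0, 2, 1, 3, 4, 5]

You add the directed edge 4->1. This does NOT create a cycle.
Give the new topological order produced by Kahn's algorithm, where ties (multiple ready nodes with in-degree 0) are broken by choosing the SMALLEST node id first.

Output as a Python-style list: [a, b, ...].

Old toposort: [0, 2, 1, 3, 4, 5]
Added edge: 4->1
Position of 4 (4) > position of 1 (2). Must reorder: 4 must now come before 1.
Run Kahn's algorithm (break ties by smallest node id):
  initial in-degrees: [0, 3, 0, 2, 1, 1]
  ready (indeg=0): [0, 2]
  pop 0: indeg[1]->2; indeg[3]->1; indeg[4]->0 | ready=[2, 4] | order so far=[0]
  pop 2: indeg[1]->1 | ready=[4] | order so far=[0, 2]
  pop 4: indeg[1]->0; indeg[5]->0 | ready=[1, 5] | order so far=[0, 2, 4]
  pop 1: indeg[3]->0 | ready=[3, 5] | order so far=[0, 2, 4, 1]
  pop 3: no out-edges | ready=[5] | order so far=[0, 2, 4, 1, 3]
  pop 5: no out-edges | ready=[] | order so far=[0, 2, 4, 1, 3, 5]
  Result: [0, 2, 4, 1, 3, 5]

Answer: [0, 2, 4, 1, 3, 5]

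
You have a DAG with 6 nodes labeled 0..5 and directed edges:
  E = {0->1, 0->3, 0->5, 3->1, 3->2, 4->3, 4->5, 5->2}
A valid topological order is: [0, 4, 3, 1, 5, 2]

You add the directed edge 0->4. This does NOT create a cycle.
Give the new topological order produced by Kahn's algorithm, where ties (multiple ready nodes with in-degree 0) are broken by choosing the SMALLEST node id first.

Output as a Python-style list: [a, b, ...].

Old toposort: [0, 4, 3, 1, 5, 2]
Added edge: 0->4
Position of 0 (0) < position of 4 (1). Old order still valid.
Run Kahn's algorithm (break ties by smallest node id):
  initial in-degrees: [0, 2, 2, 2, 1, 2]
  ready (indeg=0): [0]
  pop 0: indeg[1]->1; indeg[3]->1; indeg[4]->0; indeg[5]->1 | ready=[4] | order so far=[0]
  pop 4: indeg[3]->0; indeg[5]->0 | ready=[3, 5] | order so far=[0, 4]
  pop 3: indeg[1]->0; indeg[2]->1 | ready=[1, 5] | order so far=[0, 4, 3]
  pop 1: no out-edges | ready=[5] | order so far=[0, 4, 3, 1]
  pop 5: indeg[2]->0 | ready=[2] | order so far=[0, 4, 3, 1, 5]
  pop 2: no out-edges | ready=[] | order so far=[0, 4, 3, 1, 5, 2]
  Result: [0, 4, 3, 1, 5, 2]

Answer: [0, 4, 3, 1, 5, 2]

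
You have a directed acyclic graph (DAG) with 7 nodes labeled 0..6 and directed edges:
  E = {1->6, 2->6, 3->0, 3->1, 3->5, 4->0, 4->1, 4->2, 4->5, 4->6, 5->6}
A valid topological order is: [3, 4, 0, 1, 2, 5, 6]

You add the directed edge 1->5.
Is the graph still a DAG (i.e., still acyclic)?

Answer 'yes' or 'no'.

Given toposort: [3, 4, 0, 1, 2, 5, 6]
Position of 1: index 3; position of 5: index 5
New edge 1->5: forward
Forward edge: respects the existing order. Still a DAG, same toposort still valid.
Still a DAG? yes

Answer: yes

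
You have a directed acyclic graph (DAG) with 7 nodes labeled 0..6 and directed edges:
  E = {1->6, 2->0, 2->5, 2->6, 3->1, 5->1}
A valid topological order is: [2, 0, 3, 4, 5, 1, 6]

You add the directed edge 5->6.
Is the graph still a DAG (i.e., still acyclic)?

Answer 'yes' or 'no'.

Given toposort: [2, 0, 3, 4, 5, 1, 6]
Position of 5: index 4; position of 6: index 6
New edge 5->6: forward
Forward edge: respects the existing order. Still a DAG, same toposort still valid.
Still a DAG? yes

Answer: yes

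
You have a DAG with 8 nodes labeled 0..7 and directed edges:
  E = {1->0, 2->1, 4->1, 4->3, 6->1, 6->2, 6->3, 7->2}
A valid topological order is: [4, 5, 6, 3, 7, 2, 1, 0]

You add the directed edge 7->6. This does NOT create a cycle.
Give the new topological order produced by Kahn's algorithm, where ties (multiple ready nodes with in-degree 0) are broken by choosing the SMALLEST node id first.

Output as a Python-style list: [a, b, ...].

Answer: [4, 5, 7, 6, 2, 1, 0, 3]

Derivation:
Old toposort: [4, 5, 6, 3, 7, 2, 1, 0]
Added edge: 7->6
Position of 7 (4) > position of 6 (2). Must reorder: 7 must now come before 6.
Run Kahn's algorithm (break ties by smallest node id):
  initial in-degrees: [1, 3, 2, 2, 0, 0, 1, 0]
  ready (indeg=0): [4, 5, 7]
  pop 4: indeg[1]->2; indeg[3]->1 | ready=[5, 7] | order so far=[4]
  pop 5: no out-edges | ready=[7] | order so far=[4, 5]
  pop 7: indeg[2]->1; indeg[6]->0 | ready=[6] | order so far=[4, 5, 7]
  pop 6: indeg[1]->1; indeg[2]->0; indeg[3]->0 | ready=[2, 3] | order so far=[4, 5, 7, 6]
  pop 2: indeg[1]->0 | ready=[1, 3] | order so far=[4, 5, 7, 6, 2]
  pop 1: indeg[0]->0 | ready=[0, 3] | order so far=[4, 5, 7, 6, 2, 1]
  pop 0: no out-edges | ready=[3] | order so far=[4, 5, 7, 6, 2, 1, 0]
  pop 3: no out-edges | ready=[] | order so far=[4, 5, 7, 6, 2, 1, 0, 3]
  Result: [4, 5, 7, 6, 2, 1, 0, 3]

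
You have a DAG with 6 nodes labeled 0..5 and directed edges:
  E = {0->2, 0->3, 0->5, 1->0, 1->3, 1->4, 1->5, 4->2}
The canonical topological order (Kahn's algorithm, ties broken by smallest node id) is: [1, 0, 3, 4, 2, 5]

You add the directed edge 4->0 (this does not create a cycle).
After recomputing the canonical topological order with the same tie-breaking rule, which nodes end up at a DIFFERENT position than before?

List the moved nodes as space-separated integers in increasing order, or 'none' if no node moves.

Old toposort: [1, 0, 3, 4, 2, 5]
Added edge 4->0
Recompute Kahn (smallest-id tiebreak):
  initial in-degrees: [2, 0, 2, 2, 1, 2]
  ready (indeg=0): [1]
  pop 1: indeg[0]->1; indeg[3]->1; indeg[4]->0; indeg[5]->1 | ready=[4] | order so far=[1]
  pop 4: indeg[0]->0; indeg[2]->1 | ready=[0] | order so far=[1, 4]
  pop 0: indeg[2]->0; indeg[3]->0; indeg[5]->0 | ready=[2, 3, 5] | order so far=[1, 4, 0]
  pop 2: no out-edges | ready=[3, 5] | order so far=[1, 4, 0, 2]
  pop 3: no out-edges | ready=[5] | order so far=[1, 4, 0, 2, 3]
  pop 5: no out-edges | ready=[] | order so far=[1, 4, 0, 2, 3, 5]
New canonical toposort: [1, 4, 0, 2, 3, 5]
Compare positions:
  Node 0: index 1 -> 2 (moved)
  Node 1: index 0 -> 0 (same)
  Node 2: index 4 -> 3 (moved)
  Node 3: index 2 -> 4 (moved)
  Node 4: index 3 -> 1 (moved)
  Node 5: index 5 -> 5 (same)
Nodes that changed position: 0 2 3 4

Answer: 0 2 3 4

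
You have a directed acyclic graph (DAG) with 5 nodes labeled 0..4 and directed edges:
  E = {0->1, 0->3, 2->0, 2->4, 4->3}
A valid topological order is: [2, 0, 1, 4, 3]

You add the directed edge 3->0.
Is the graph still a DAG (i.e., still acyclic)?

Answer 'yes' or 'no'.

Answer: no

Derivation:
Given toposort: [2, 0, 1, 4, 3]
Position of 3: index 4; position of 0: index 1
New edge 3->0: backward (u after v in old order)
Backward edge: old toposort is now invalid. Check if this creates a cycle.
Does 0 already reach 3? Reachable from 0: [0, 1, 3]. YES -> cycle!
Still a DAG? no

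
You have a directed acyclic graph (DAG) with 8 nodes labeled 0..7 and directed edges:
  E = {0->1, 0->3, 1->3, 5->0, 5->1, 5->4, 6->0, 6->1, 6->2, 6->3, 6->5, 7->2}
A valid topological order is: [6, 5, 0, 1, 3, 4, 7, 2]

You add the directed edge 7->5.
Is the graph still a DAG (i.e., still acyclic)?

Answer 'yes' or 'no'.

Answer: yes

Derivation:
Given toposort: [6, 5, 0, 1, 3, 4, 7, 2]
Position of 7: index 6; position of 5: index 1
New edge 7->5: backward (u after v in old order)
Backward edge: old toposort is now invalid. Check if this creates a cycle.
Does 5 already reach 7? Reachable from 5: [0, 1, 3, 4, 5]. NO -> still a DAG (reorder needed).
Still a DAG? yes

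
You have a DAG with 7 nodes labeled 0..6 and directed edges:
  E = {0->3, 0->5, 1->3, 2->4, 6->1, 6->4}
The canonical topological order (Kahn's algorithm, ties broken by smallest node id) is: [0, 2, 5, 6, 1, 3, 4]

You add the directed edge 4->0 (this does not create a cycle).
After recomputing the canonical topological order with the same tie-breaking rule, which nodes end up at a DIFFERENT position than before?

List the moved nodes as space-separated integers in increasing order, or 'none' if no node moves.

Old toposort: [0, 2, 5, 6, 1, 3, 4]
Added edge 4->0
Recompute Kahn (smallest-id tiebreak):
  initial in-degrees: [1, 1, 0, 2, 2, 1, 0]
  ready (indeg=0): [2, 6]
  pop 2: indeg[4]->1 | ready=[6] | order so far=[2]
  pop 6: indeg[1]->0; indeg[4]->0 | ready=[1, 4] | order so far=[2, 6]
  pop 1: indeg[3]->1 | ready=[4] | order so far=[2, 6, 1]
  pop 4: indeg[0]->0 | ready=[0] | order so far=[2, 6, 1, 4]
  pop 0: indeg[3]->0; indeg[5]->0 | ready=[3, 5] | order so far=[2, 6, 1, 4, 0]
  pop 3: no out-edges | ready=[5] | order so far=[2, 6, 1, 4, 0, 3]
  pop 5: no out-edges | ready=[] | order so far=[2, 6, 1, 4, 0, 3, 5]
New canonical toposort: [2, 6, 1, 4, 0, 3, 5]
Compare positions:
  Node 0: index 0 -> 4 (moved)
  Node 1: index 4 -> 2 (moved)
  Node 2: index 1 -> 0 (moved)
  Node 3: index 5 -> 5 (same)
  Node 4: index 6 -> 3 (moved)
  Node 5: index 2 -> 6 (moved)
  Node 6: index 3 -> 1 (moved)
Nodes that changed position: 0 1 2 4 5 6

Answer: 0 1 2 4 5 6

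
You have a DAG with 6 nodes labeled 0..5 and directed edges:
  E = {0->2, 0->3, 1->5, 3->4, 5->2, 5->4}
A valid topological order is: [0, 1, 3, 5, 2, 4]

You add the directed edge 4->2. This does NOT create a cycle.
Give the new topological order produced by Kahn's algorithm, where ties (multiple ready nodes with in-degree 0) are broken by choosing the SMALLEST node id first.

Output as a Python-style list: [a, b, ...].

Answer: [0, 1, 3, 5, 4, 2]

Derivation:
Old toposort: [0, 1, 3, 5, 2, 4]
Added edge: 4->2
Position of 4 (5) > position of 2 (4). Must reorder: 4 must now come before 2.
Run Kahn's algorithm (break ties by smallest node id):
  initial in-degrees: [0, 0, 3, 1, 2, 1]
  ready (indeg=0): [0, 1]
  pop 0: indeg[2]->2; indeg[3]->0 | ready=[1, 3] | order so far=[0]
  pop 1: indeg[5]->0 | ready=[3, 5] | order so far=[0, 1]
  pop 3: indeg[4]->1 | ready=[5] | order so far=[0, 1, 3]
  pop 5: indeg[2]->1; indeg[4]->0 | ready=[4] | order so far=[0, 1, 3, 5]
  pop 4: indeg[2]->0 | ready=[2] | order so far=[0, 1, 3, 5, 4]
  pop 2: no out-edges | ready=[] | order so far=[0, 1, 3, 5, 4, 2]
  Result: [0, 1, 3, 5, 4, 2]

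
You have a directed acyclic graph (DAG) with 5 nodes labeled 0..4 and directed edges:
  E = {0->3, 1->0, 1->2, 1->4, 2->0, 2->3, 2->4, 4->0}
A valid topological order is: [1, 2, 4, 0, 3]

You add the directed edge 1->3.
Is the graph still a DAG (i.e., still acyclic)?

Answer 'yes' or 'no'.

Given toposort: [1, 2, 4, 0, 3]
Position of 1: index 0; position of 3: index 4
New edge 1->3: forward
Forward edge: respects the existing order. Still a DAG, same toposort still valid.
Still a DAG? yes

Answer: yes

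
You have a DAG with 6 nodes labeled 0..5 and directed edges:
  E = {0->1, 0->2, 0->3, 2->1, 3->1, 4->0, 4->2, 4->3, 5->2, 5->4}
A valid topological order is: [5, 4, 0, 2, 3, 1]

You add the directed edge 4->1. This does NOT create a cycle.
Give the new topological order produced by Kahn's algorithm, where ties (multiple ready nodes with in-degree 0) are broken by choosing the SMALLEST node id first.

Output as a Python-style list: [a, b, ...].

Answer: [5, 4, 0, 2, 3, 1]

Derivation:
Old toposort: [5, 4, 0, 2, 3, 1]
Added edge: 4->1
Position of 4 (1) < position of 1 (5). Old order still valid.
Run Kahn's algorithm (break ties by smallest node id):
  initial in-degrees: [1, 4, 3, 2, 1, 0]
  ready (indeg=0): [5]
  pop 5: indeg[2]->2; indeg[4]->0 | ready=[4] | order so far=[5]
  pop 4: indeg[0]->0; indeg[1]->3; indeg[2]->1; indeg[3]->1 | ready=[0] | order so far=[5, 4]
  pop 0: indeg[1]->2; indeg[2]->0; indeg[3]->0 | ready=[2, 3] | order so far=[5, 4, 0]
  pop 2: indeg[1]->1 | ready=[3] | order so far=[5, 4, 0, 2]
  pop 3: indeg[1]->0 | ready=[1] | order so far=[5, 4, 0, 2, 3]
  pop 1: no out-edges | ready=[] | order so far=[5, 4, 0, 2, 3, 1]
  Result: [5, 4, 0, 2, 3, 1]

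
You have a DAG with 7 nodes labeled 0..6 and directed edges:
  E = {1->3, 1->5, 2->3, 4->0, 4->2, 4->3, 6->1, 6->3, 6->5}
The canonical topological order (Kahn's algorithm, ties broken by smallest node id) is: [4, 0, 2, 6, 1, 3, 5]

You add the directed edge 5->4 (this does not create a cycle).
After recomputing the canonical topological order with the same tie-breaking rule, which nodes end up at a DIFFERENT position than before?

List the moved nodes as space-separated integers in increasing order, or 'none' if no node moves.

Answer: 0 1 2 3 4 5 6

Derivation:
Old toposort: [4, 0, 2, 6, 1, 3, 5]
Added edge 5->4
Recompute Kahn (smallest-id tiebreak):
  initial in-degrees: [1, 1, 1, 4, 1, 2, 0]
  ready (indeg=0): [6]
  pop 6: indeg[1]->0; indeg[3]->3; indeg[5]->1 | ready=[1] | order so far=[6]
  pop 1: indeg[3]->2; indeg[5]->0 | ready=[5] | order so far=[6, 1]
  pop 5: indeg[4]->0 | ready=[4] | order so far=[6, 1, 5]
  pop 4: indeg[0]->0; indeg[2]->0; indeg[3]->1 | ready=[0, 2] | order so far=[6, 1, 5, 4]
  pop 0: no out-edges | ready=[2] | order so far=[6, 1, 5, 4, 0]
  pop 2: indeg[3]->0 | ready=[3] | order so far=[6, 1, 5, 4, 0, 2]
  pop 3: no out-edges | ready=[] | order so far=[6, 1, 5, 4, 0, 2, 3]
New canonical toposort: [6, 1, 5, 4, 0, 2, 3]
Compare positions:
  Node 0: index 1 -> 4 (moved)
  Node 1: index 4 -> 1 (moved)
  Node 2: index 2 -> 5 (moved)
  Node 3: index 5 -> 6 (moved)
  Node 4: index 0 -> 3 (moved)
  Node 5: index 6 -> 2 (moved)
  Node 6: index 3 -> 0 (moved)
Nodes that changed position: 0 1 2 3 4 5 6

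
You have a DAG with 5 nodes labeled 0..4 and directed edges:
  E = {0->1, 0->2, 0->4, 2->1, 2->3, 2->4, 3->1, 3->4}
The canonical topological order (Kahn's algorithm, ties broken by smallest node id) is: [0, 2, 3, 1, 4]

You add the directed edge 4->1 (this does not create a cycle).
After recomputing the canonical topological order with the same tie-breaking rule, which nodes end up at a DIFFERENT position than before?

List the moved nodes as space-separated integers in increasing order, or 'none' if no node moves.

Old toposort: [0, 2, 3, 1, 4]
Added edge 4->1
Recompute Kahn (smallest-id tiebreak):
  initial in-degrees: [0, 4, 1, 1, 3]
  ready (indeg=0): [0]
  pop 0: indeg[1]->3; indeg[2]->0; indeg[4]->2 | ready=[2] | order so far=[0]
  pop 2: indeg[1]->2; indeg[3]->0; indeg[4]->1 | ready=[3] | order so far=[0, 2]
  pop 3: indeg[1]->1; indeg[4]->0 | ready=[4] | order so far=[0, 2, 3]
  pop 4: indeg[1]->0 | ready=[1] | order so far=[0, 2, 3, 4]
  pop 1: no out-edges | ready=[] | order so far=[0, 2, 3, 4, 1]
New canonical toposort: [0, 2, 3, 4, 1]
Compare positions:
  Node 0: index 0 -> 0 (same)
  Node 1: index 3 -> 4 (moved)
  Node 2: index 1 -> 1 (same)
  Node 3: index 2 -> 2 (same)
  Node 4: index 4 -> 3 (moved)
Nodes that changed position: 1 4

Answer: 1 4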